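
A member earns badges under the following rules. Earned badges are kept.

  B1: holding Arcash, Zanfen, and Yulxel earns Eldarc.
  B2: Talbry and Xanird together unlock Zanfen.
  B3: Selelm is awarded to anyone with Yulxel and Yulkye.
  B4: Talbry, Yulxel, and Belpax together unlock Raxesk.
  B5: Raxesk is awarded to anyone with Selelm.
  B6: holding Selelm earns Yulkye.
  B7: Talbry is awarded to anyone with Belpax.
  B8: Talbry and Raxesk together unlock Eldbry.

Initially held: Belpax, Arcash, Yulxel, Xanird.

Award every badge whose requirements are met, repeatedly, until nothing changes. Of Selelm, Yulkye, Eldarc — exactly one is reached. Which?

With Belpax, Talbry is earned (B7).
With Talbry and Xanird, Zanfen is earned (B2).
With Arcash, Zanfen, and Yulxel, Eldarc is earned (B1).
Selelm would need Yulxel and Yulkye (B3), but Yulkye is never earned. Yulkye would need Selelm (B6), but Selelm is never earned.

Eldarc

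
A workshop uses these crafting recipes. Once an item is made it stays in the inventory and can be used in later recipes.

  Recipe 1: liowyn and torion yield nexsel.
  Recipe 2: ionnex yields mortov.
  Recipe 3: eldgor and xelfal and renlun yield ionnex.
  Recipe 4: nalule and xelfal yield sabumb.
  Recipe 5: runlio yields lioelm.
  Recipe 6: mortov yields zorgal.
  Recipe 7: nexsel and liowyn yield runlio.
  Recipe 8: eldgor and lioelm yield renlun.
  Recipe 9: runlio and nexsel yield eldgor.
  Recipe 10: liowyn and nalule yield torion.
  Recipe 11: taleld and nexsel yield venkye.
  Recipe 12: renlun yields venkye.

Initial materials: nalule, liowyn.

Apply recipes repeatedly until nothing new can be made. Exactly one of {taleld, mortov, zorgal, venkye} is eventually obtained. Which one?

venkye

liowyn and nalule → torion (Recipe 10).
Using Recipe 1, liowyn and torion make nexsel.
Using Recipe 7, nexsel and liowyn make runlio.
runlio → lioelm (Recipe 5).
Using Recipe 9, runlio and nexsel make eldgor.
eldgor and lioelm → renlun (Recipe 8).
Using Recipe 12, renlun makes venkye.
zorgal would need mortov (Recipe 6), but mortov is never obtained. mortov would need ionnex (Recipe 2), but ionnex is never obtained. No rule produces taleld, and it is not given.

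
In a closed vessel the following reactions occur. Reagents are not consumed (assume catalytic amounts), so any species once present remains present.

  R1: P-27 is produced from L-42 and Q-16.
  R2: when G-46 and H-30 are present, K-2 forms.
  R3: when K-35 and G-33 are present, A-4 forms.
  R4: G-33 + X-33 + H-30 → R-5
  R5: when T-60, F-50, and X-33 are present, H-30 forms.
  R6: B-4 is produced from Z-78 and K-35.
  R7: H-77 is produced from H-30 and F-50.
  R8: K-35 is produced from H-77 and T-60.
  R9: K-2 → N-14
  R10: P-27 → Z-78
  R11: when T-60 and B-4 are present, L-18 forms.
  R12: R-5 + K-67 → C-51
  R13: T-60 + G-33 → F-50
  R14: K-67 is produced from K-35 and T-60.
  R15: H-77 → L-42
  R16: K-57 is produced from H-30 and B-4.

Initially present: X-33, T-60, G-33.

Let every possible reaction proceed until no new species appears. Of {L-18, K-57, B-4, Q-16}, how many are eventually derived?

L-18 would need T-60 and B-4 (R11), but B-4 never forms.
K-57 would need H-30 and B-4 (R16), but B-4 never forms.
B-4 would need Z-78 and K-35 (R6), but Z-78 never forms.
No rule produces Q-16, and it is not given.
None of the 4 are reached.

0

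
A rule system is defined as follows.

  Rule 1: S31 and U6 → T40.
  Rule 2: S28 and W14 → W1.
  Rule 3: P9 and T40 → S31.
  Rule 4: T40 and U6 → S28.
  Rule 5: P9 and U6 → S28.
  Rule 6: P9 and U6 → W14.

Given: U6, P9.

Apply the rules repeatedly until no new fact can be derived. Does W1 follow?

Yes

P9 and U6 hold, so W14 follows (Rule 6).
P9 and U6 hold, so S28 follows (Rule 5).
S28 and W14 hold, so W1 follows (Rule 2).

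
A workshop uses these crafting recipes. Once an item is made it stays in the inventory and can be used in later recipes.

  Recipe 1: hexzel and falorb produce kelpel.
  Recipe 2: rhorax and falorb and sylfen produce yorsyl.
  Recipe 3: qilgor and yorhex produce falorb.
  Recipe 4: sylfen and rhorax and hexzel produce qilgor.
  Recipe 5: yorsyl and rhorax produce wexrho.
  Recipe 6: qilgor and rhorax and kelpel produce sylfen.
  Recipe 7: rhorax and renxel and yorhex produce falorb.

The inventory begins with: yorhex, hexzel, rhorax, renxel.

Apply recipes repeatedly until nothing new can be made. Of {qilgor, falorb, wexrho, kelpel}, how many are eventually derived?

Using Recipe 7, rhorax, renxel, and yorhex make falorb.
hexzel and falorb → kelpel (Recipe 1).
qilgor would need sylfen, rhorax, and hexzel (Recipe 4), but sylfen is never obtained.
falorb: reached.
wexrho would need yorsyl and rhorax (Recipe 5), but yorsyl is never obtained.
kelpel: reached.
Reached: falorb and kelpel — 2 of the 4.

2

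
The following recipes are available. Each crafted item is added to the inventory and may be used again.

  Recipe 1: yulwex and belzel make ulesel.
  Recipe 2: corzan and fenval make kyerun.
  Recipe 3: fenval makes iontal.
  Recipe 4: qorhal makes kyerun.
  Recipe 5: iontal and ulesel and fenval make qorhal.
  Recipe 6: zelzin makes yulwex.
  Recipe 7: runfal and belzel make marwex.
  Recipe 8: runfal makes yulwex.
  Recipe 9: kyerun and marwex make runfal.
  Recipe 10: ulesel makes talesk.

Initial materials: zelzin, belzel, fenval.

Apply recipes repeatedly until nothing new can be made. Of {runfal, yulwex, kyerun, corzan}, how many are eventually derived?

2

zelzin → yulwex (Recipe 6).
fenval → iontal (Recipe 3).
Using Recipe 1, yulwex and belzel make ulesel.
iontal and ulesel and fenval → qorhal (Recipe 5).
qorhal → kyerun (Recipe 4).
runfal would need kyerun and marwex (Recipe 9), but marwex is never obtained.
yulwex: reached.
kyerun: reached.
No rule produces corzan, and it is not given.
Reached: yulwex and kyerun — 2 of the 4.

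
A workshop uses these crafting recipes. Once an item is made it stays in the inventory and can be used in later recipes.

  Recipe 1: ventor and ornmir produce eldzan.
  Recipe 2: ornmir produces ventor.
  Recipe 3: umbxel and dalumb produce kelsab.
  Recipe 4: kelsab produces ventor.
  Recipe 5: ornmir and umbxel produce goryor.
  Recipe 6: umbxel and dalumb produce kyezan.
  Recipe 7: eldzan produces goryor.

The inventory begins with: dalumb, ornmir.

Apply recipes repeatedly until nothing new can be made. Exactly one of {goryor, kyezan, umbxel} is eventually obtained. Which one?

Using Recipe 2, ornmir makes ventor.
Using Recipe 1, ventor and ornmir make eldzan.
Using Recipe 7, eldzan makes goryor.
kyezan would need umbxel and dalumb (Recipe 6), but umbxel is never obtained. No rule produces umbxel, and it is not given.

goryor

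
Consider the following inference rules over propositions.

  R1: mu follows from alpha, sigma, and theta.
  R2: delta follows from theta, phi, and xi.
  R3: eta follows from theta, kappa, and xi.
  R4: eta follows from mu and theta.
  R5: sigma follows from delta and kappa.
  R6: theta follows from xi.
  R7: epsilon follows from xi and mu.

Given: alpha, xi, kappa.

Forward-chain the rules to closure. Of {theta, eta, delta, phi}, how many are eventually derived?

2

From xi, R6 gives theta.
theta, kappa, and xi hold, so eta follows (R3).
theta: reached.
eta: reached.
delta would need theta, phi, and xi (R2), but phi is never established.
No rule produces phi, and it is not given.
Reached: theta and eta — 2 of the 4.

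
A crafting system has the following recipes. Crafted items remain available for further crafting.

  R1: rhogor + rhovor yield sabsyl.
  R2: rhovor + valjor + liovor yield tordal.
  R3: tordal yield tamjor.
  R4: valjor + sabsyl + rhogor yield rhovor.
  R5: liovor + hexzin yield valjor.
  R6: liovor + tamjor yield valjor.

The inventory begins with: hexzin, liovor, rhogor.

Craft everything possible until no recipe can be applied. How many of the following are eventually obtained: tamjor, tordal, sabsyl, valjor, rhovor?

liovor + hexzin → valjor (R5).
tamjor would need tordal (R3), but tordal is never obtained.
tordal would need rhovor, valjor, and liovor (R2), but rhovor is never obtained.
sabsyl would need rhogor and rhovor (R1), but rhovor is never obtained.
valjor: reached.
rhovor would need valjor, sabsyl, and rhogor (R4), but sabsyl is never obtained.
Reached: valjor — 1 of the 5.

1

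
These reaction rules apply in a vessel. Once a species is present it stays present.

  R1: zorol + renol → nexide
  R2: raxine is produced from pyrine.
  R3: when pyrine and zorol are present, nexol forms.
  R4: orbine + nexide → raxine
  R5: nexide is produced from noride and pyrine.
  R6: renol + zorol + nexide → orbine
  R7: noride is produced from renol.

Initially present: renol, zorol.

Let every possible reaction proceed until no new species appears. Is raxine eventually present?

Yes

zorol and renol present → nexide forms (R1).
renol, zorol, and nexide present → orbine forms (R6).
orbine and nexide present → raxine forms (R4).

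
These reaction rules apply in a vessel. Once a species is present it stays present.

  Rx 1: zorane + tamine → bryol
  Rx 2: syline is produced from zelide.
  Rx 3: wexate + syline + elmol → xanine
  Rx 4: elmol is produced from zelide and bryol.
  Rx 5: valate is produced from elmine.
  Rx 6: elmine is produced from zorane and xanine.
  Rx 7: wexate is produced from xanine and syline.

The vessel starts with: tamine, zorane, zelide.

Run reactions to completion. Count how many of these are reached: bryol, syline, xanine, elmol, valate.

3

zorane and tamine present → bryol forms (Rx 1).
zelide present → syline forms (Rx 2).
zelide and bryol present → elmol forms (Rx 4).
bryol: reached.
syline: reached.
xanine would need wexate, syline, and elmol (Rx 3), but wexate never forms.
elmol: reached.
valate would need elmine (Rx 5), but elmine never forms.
Reached: bryol, syline, and elmol — 3 of the 5.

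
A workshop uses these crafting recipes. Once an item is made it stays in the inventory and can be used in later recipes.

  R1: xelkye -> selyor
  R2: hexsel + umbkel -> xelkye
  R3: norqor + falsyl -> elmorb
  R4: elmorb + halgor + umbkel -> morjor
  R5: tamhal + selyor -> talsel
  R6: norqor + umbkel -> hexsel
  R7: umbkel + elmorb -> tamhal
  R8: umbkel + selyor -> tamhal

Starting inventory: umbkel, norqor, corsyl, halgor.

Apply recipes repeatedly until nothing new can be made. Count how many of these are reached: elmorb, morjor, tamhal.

norqor + umbkel -> hexsel (R6).
hexsel + umbkel -> xelkye (R2).
xelkye -> selyor (R1).
umbkel + selyor -> tamhal (R8).
elmorb would need norqor and falsyl (R3), but falsyl is never obtained.
morjor would need elmorb, halgor, and umbkel (R4), but elmorb is never obtained.
tamhal: reached.
Reached: tamhal — 1 of the 3.

1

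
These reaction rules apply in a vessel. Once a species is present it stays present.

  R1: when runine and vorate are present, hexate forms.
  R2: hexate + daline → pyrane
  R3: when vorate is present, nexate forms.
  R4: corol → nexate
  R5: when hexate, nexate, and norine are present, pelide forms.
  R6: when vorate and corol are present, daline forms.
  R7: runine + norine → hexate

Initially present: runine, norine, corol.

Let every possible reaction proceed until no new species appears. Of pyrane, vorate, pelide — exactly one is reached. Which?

pelide

corol present → nexate forms (R4).
runine and norine present → hexate forms (R7).
hexate, nexate, and norine present → pelide forms (R5).
No rule produces vorate, and it is not given. pyrane would need hexate and daline (R2), but daline never forms.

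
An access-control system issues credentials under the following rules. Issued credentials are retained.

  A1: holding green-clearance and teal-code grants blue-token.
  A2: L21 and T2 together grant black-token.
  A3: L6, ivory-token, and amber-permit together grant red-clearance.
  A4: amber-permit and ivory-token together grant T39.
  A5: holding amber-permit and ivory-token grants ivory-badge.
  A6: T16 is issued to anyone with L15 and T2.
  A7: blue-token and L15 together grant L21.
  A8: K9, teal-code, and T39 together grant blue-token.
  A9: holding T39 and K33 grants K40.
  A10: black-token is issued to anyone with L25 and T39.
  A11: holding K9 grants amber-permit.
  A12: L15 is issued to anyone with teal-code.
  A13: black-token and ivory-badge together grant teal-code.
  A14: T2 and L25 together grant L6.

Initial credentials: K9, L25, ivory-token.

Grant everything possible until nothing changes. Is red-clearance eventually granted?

red-clearance would need L6, ivory-token, and amber-permit (A3), but L6 is never granted.

No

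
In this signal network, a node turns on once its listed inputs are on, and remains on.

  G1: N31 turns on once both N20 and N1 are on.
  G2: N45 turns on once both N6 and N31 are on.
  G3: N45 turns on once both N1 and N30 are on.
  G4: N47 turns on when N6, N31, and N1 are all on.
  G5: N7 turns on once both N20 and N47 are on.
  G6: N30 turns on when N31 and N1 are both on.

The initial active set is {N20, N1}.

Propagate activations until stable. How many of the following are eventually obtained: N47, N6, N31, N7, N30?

2

G1: N20 and N1 on → N31 on.
N31 and N1 are on, so N30 turns on (G6).
N47 would need N6, N31, and N1 (G4), but N6 never turns on.
No rule produces N6, and it is not given.
N31: reached.
N7 would need N20 and N47 (G5), but N47 never turns on.
N30: reached.
Reached: N31 and N30 — 2 of the 5.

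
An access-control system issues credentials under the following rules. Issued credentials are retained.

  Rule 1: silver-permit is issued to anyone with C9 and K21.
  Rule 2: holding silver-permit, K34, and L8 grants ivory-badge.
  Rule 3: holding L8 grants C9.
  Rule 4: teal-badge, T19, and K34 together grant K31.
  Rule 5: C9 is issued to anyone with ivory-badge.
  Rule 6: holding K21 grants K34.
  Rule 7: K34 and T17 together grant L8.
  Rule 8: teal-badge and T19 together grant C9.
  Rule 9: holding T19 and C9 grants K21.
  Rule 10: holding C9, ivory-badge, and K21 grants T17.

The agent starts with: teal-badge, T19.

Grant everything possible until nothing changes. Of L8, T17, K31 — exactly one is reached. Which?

Holding teal-badge and T19 grants C9 (Rule 8).
Holding T19 and C9 grants K21 (Rule 9).
Holding K21 grants K34 (Rule 6).
Holding teal-badge, T19, and K34 grants K31 (Rule 4).
L8 would need K34 and T17 (Rule 7), but T17 is never granted. T17 would need C9, ivory-badge, and K21 (Rule 10), but ivory-badge is never granted.

K31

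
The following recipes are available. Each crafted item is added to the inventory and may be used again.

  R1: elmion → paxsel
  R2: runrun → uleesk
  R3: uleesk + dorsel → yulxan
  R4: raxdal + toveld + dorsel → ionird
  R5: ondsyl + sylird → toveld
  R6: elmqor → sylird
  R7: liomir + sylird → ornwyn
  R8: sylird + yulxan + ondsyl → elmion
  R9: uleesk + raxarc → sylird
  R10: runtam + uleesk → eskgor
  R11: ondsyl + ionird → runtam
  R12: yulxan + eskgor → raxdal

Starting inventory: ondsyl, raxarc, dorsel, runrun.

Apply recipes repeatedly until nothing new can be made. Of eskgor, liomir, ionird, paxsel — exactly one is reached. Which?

runrun → uleesk (R2).
uleesk + dorsel → yulxan (R3).
Using R9, uleesk and raxarc make sylird.
sylird + yulxan + ondsyl → elmion (R8).
Using R1, elmion makes paxsel.
ionird would need raxdal, toveld, and dorsel (R4), but raxdal is never obtained. eskgor would need runtam and uleesk (R10), but runtam is never obtained. No rule produces liomir, and it is not given.

paxsel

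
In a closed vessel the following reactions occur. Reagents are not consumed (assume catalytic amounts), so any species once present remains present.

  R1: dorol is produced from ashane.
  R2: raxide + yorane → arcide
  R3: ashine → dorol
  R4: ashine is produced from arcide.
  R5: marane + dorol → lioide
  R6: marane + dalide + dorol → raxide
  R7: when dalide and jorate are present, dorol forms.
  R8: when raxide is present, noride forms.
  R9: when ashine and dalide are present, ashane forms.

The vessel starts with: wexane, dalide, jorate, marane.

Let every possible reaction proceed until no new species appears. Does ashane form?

ashane would need ashine and dalide (R9), but ashine never forms.

No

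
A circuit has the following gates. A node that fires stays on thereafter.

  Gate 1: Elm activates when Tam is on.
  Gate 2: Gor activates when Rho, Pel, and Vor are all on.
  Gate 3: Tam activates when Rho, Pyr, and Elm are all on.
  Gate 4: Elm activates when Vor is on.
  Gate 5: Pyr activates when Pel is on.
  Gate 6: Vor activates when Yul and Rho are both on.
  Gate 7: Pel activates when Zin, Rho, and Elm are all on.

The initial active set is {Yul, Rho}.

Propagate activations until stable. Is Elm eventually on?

Yes

Yul and Rho are on, so Vor activates (Gate 6).
Gate 4: Vor on → Elm on.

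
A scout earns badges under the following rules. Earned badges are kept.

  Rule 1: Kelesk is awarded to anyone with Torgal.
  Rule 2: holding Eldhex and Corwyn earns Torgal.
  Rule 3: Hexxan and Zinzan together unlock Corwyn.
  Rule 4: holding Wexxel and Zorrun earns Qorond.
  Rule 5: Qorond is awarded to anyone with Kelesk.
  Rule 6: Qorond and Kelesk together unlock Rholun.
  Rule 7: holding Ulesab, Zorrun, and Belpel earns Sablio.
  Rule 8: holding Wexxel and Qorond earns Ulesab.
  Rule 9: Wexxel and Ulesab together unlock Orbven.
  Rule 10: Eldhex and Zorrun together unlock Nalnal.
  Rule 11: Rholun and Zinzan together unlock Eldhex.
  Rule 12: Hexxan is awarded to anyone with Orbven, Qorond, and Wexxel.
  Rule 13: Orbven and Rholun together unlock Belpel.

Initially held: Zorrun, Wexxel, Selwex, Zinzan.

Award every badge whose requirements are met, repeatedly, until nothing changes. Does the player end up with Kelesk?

No

Kelesk would need Torgal (Rule 1), but Torgal is never earned.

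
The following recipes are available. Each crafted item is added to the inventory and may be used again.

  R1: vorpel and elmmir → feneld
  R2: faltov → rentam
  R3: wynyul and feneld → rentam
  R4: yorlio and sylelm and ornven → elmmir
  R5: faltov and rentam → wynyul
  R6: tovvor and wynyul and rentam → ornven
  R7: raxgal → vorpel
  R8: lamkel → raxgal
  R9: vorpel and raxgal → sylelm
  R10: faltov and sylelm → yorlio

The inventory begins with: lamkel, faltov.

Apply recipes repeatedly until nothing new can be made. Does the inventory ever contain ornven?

No

ornven would need tovvor, wynyul, and rentam (R6), but tovvor is never obtained.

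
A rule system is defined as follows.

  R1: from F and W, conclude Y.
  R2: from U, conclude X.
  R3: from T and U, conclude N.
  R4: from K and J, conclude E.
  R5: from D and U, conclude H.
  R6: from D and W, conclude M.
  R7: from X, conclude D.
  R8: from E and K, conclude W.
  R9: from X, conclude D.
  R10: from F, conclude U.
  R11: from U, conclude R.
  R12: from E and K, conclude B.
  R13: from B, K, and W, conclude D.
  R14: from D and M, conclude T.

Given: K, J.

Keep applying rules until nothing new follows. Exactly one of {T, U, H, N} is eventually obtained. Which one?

T

From K and J, R4 gives E.
E and K hold, so W follows (R8).
E and K hold, so B follows (R12).
From B, K, and W, R13 gives D.
From D and W, R6 gives M.
D and M hold, so T follows (R14).
H would need D and U (R5), but U is never established. U would need F (R10), but F is never established. N would need T and U (R3), but U is never established.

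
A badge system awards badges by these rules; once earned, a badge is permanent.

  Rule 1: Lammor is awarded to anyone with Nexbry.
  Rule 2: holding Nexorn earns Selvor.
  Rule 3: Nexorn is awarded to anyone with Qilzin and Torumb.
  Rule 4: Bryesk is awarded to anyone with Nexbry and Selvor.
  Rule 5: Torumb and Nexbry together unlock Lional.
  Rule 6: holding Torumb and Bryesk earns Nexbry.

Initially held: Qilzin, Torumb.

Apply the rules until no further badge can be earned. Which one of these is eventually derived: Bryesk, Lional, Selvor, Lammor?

With Qilzin and Torumb, Nexorn is earned (Rule 3).
With Nexorn, Selvor is earned (Rule 2).
Lammor would need Nexbry (Rule 1), but Nexbry is never earned. Bryesk would need Nexbry and Selvor (Rule 4), but Nexbry is never earned. Lional would need Torumb and Nexbry (Rule 5), but Nexbry is never earned.

Selvor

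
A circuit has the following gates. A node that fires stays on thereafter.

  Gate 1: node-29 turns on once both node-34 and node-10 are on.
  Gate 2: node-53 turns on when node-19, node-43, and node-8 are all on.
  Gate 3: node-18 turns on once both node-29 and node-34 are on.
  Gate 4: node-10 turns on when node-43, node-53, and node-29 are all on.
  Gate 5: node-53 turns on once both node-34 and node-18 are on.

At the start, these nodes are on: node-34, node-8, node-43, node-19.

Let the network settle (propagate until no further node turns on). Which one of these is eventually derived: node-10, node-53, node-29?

node-53

Gate 2: node-19, node-43, and node-8 on → node-53 on.
node-10 would need node-43, node-53, and node-29 (Gate 4), but node-29 never turns on. node-29 would need node-34 and node-10 (Gate 1), but node-10 never turns on.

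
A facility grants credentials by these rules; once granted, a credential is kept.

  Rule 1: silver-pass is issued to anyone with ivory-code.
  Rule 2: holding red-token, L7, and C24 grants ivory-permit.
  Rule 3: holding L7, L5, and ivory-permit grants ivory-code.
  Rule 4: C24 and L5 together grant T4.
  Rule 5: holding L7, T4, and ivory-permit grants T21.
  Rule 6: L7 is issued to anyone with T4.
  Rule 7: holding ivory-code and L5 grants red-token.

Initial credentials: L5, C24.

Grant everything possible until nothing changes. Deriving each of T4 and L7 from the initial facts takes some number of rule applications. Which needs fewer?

T4

T4: Holding C24 and L5 grants T4 (Rule 4). [1 rule application]
L7: Holding C24 and L5 grants T4 (Rule 4). Holding T4 grants L7 (Rule 6). [2 rule applications]
T4 needs fewer.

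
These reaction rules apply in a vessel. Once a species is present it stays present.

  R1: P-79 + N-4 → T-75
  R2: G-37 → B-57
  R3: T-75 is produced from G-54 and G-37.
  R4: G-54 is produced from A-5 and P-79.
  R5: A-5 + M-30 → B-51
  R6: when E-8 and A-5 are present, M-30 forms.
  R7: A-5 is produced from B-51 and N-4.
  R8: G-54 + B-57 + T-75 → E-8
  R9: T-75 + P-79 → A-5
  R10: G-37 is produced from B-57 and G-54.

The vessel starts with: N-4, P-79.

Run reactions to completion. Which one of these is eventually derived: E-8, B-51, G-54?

P-79 and N-4 present → T-75 forms (R1).
T-75 and P-79 present → A-5 forms (R9).
A-5 and P-79 present → G-54 forms (R4).
B-51 would need A-5 and M-30 (R5), but M-30 never forms. E-8 would need G-54, B-57, and T-75 (R8), but B-57 never forms.

G-54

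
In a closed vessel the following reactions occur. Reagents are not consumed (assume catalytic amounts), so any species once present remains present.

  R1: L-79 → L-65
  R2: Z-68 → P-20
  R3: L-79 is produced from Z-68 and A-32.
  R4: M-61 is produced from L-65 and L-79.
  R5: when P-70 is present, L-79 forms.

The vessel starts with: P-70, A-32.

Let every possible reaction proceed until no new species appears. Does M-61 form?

Yes

P-70 present → L-79 forms (R5).
L-79 present → L-65 forms (R1).
L-65 and L-79 present → M-61 forms (R4).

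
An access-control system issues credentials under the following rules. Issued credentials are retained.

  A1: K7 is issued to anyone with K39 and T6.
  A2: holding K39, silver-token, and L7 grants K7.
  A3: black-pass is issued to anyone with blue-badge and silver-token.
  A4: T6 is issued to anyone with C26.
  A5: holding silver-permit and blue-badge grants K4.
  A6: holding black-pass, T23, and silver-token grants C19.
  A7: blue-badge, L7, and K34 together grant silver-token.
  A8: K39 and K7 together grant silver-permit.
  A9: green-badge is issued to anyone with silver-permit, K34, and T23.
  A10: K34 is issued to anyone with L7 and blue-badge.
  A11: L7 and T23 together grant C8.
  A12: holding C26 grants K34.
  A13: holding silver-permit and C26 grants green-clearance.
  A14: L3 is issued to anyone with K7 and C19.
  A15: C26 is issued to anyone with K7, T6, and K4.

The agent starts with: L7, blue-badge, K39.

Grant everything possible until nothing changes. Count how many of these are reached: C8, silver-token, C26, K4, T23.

Holding L7 and blue-badge grants K34 (A10).
Holding blue-badge, L7, and K34 grants silver-token (A7).
Holding K39, silver-token, and L7 grants K7 (A2).
Holding K39 and K7 grants silver-permit (A8).
Holding silver-permit and blue-badge grants K4 (A5).
C8 would need L7 and T23 (A11), but T23 is never granted.
silver-token: reached.
C26 would need K7, T6, and K4 (A15), but T6 is never granted.
K4: reached.
No rule produces T23, and it is not given.
Reached: silver-token and K4 — 2 of the 5.

2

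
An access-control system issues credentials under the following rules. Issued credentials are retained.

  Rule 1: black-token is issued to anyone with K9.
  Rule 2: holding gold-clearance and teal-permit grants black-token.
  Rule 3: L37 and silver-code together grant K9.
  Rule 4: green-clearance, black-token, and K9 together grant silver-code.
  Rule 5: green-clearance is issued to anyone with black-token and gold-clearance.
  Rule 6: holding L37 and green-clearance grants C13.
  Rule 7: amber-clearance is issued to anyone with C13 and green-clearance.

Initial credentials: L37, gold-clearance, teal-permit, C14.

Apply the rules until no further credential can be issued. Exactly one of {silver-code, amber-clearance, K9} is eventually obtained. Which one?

Holding gold-clearance and teal-permit grants black-token (Rule 2).
Holding black-token and gold-clearance grants green-clearance (Rule 5).
Holding L37 and green-clearance grants C13 (Rule 6).
Holding C13 and green-clearance grants amber-clearance (Rule 7).
K9 would need L37 and silver-code (Rule 3), but silver-code is never granted. silver-code would need green-clearance, black-token, and K9 (Rule 4), but K9 is never granted.

amber-clearance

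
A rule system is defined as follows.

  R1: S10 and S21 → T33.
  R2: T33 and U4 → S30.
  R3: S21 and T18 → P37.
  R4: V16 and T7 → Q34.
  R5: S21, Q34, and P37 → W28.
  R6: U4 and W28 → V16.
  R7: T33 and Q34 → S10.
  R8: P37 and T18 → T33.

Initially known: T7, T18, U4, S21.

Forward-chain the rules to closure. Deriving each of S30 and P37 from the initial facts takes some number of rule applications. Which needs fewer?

P37

P37: S21 and T18 hold, so P37 follows (R3). [1 rule application]
S30: From S21 and T18, R3 gives P37. From P37 and T18, R8 gives T33. T33 and U4 hold, so S30 follows (R2). [3 rule applications]
P37 needs fewer.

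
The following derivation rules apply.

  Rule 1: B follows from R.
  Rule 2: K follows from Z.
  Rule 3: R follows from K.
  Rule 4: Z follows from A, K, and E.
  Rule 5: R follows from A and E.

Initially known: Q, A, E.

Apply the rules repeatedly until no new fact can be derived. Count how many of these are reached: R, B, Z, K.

2

A and E hold, so R follows (Rule 5).
From R, Rule 1 gives B.
R: reached.
B: reached.
Z would need A, K, and E (Rule 4), but K is never established.
K would need Z (Rule 2), but Z is never established.
Reached: R and B — 2 of the 4.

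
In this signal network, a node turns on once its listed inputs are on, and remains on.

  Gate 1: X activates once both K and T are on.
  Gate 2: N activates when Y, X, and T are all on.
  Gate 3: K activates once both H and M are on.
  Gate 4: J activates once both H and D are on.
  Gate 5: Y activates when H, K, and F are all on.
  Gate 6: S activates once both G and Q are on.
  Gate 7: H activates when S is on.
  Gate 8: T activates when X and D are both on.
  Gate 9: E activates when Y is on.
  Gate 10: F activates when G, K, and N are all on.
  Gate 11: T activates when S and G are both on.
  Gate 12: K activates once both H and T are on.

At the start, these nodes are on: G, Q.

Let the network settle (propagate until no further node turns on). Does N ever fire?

N would need Y, X, and T (Gate 2), but Y never turns on.

No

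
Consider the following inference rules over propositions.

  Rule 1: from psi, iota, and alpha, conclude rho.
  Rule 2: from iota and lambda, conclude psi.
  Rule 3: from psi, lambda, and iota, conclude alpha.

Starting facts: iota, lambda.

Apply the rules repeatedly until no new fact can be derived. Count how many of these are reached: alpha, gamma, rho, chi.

2

From iota and lambda, Rule 2 gives psi.
psi, lambda, and iota hold, so alpha follows (Rule 3).
From psi, iota, and alpha, Rule 1 gives rho.
alpha: reached.
No rule produces gamma, and it is not given.
rho: reached.
No rule produces chi, and it is not given.
Reached: alpha and rho — 2 of the 4.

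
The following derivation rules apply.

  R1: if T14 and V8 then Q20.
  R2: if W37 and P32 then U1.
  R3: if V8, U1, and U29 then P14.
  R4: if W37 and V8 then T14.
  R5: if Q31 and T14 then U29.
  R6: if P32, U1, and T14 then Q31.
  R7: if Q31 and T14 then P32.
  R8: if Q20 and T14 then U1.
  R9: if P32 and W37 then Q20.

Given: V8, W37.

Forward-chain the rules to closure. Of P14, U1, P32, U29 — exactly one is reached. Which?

U1

From W37 and V8, R4 gives T14.
From T14 and V8, R1 gives Q20.
Q20 and T14 hold, so U1 follows (R8).
P32 would need Q31 and T14 (R7), but Q31 is never established. P14 would need V8, U1, and U29 (R3), but U29 is never established. U29 would need Q31 and T14 (R5), but Q31 is never established.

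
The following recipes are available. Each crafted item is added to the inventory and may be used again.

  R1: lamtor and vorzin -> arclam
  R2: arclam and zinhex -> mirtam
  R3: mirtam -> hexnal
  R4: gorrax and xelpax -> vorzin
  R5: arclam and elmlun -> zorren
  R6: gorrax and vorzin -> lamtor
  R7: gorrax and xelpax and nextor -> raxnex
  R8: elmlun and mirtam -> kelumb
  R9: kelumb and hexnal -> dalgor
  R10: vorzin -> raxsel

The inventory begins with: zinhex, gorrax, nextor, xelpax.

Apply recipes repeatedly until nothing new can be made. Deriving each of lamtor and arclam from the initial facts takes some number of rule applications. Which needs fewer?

lamtor: gorrax and xelpax -> vorzin (R4). Using R6, gorrax and vorzin make lamtor. [2 rule applications]
arclam: gorrax and xelpax -> vorzin (R4). gorrax and vorzin -> lamtor (R6). Using R1, lamtor and vorzin make arclam. [3 rule applications]
lamtor needs fewer.

lamtor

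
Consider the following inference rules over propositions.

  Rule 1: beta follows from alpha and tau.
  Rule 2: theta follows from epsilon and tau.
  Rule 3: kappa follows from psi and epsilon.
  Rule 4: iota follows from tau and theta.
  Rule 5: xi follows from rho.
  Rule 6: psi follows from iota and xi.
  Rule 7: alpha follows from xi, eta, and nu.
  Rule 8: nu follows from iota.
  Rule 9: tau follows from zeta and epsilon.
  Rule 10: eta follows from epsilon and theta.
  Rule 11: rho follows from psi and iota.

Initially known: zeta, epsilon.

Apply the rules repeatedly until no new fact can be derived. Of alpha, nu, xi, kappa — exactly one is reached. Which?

zeta and epsilon hold, so tau follows (Rule 9).
epsilon and tau hold, so theta follows (Rule 2).
From tau and theta, Rule 4 gives iota.
From iota, Rule 8 gives nu.
xi would need rho (Rule 5), but rho is never established. alpha would need xi, eta, and nu (Rule 7), but xi is never established. kappa would need psi and epsilon (Rule 3), but psi is never established.

nu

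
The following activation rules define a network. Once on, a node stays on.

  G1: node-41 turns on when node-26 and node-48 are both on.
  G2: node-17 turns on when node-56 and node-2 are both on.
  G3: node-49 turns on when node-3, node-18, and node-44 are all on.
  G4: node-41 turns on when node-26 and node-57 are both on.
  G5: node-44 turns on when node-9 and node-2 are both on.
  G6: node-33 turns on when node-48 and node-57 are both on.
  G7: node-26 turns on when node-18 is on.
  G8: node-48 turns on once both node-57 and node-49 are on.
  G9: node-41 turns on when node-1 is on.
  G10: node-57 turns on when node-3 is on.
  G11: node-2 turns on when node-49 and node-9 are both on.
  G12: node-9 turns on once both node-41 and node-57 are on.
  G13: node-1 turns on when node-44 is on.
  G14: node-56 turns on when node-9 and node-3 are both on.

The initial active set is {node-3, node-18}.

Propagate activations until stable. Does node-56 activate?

Yes

node-3 is on, so node-57 turns on (G10).
G7: node-18 on → node-26 on.
G4: node-26 and node-57 on → node-41 on.
node-41 and node-57 are on, so node-9 turns on (G12).
G14: node-9 and node-3 on → node-56 on.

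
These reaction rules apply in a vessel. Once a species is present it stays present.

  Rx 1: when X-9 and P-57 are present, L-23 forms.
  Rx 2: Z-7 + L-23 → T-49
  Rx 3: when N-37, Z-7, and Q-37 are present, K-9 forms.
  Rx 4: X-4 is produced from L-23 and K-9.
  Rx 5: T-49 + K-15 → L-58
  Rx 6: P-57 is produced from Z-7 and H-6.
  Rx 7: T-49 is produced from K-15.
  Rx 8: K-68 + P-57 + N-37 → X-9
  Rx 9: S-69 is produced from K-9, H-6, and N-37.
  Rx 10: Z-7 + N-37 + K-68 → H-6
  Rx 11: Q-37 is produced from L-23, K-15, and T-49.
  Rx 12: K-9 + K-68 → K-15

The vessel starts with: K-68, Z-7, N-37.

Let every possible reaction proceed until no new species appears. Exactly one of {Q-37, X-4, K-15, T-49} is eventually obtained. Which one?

T-49

Z-7, N-37, and K-68 present → H-6 forms (Rx 10).
Z-7 and H-6 present → P-57 forms (Rx 6).
K-68, P-57, and N-37 present → X-9 forms (Rx 8).
X-9 and P-57 present → L-23 forms (Rx 1).
Z-7 and L-23 present → T-49 forms (Rx 2).
Q-37 would need L-23, K-15, and T-49 (Rx 11), but K-15 never forms. X-4 would need L-23 and K-9 (Rx 4), but K-9 never forms. K-15 would need K-9 and K-68 (Rx 12), but K-9 never forms.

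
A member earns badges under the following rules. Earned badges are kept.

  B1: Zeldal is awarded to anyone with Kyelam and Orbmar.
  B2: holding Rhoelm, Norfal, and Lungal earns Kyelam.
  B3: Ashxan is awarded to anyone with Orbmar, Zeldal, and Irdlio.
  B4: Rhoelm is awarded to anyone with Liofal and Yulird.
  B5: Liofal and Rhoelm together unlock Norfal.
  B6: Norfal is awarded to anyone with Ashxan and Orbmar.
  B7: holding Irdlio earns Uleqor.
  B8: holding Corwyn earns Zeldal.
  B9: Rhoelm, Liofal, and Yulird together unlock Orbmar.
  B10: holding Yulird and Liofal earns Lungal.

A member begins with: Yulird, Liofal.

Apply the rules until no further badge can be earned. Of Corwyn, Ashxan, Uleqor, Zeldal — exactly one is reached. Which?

Zeldal

With Yulird and Liofal, Lungal is earned (B10).
With Liofal and Yulird, Rhoelm is earned (B4).
With Rhoelm, Liofal, and Yulird, Orbmar is earned (B9).
With Liofal and Rhoelm, Norfal is earned (B5).
With Rhoelm, Norfal, and Lungal, Kyelam is earned (B2).
With Kyelam and Orbmar, Zeldal is earned (B1).
Uleqor would need Irdlio (B7), but Irdlio is never earned. No rule produces Corwyn, and it is not given. Ashxan would need Orbmar, Zeldal, and Irdlio (B3), but Irdlio is never earned.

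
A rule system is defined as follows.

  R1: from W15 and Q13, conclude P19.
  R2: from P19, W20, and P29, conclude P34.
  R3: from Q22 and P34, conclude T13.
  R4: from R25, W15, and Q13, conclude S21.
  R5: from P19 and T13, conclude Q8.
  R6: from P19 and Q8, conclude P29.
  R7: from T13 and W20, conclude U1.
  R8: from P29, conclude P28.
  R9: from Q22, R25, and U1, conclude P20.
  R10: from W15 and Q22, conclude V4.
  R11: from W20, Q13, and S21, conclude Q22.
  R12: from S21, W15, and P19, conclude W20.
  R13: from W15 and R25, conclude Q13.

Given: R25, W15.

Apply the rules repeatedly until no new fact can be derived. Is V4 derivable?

From W15 and R25, R13 gives Q13.
From R25, W15, and Q13, R4 gives S21.
W15 and Q13 hold, so P19 follows (R1).
S21, W15, and P19 hold, so W20 follows (R12).
W20, Q13, and S21 hold, so Q22 follows (R11).
From W15 and Q22, R10 gives V4.

Yes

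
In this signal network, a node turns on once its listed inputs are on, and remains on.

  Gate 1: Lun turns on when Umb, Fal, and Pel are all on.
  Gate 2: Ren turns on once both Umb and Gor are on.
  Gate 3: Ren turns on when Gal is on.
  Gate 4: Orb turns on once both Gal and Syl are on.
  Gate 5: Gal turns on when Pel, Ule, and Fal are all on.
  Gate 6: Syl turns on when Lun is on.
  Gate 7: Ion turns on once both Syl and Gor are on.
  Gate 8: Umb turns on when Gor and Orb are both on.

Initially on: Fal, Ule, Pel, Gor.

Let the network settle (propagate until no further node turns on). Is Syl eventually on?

Syl would need Lun (Gate 6), but Lun never turns on.

No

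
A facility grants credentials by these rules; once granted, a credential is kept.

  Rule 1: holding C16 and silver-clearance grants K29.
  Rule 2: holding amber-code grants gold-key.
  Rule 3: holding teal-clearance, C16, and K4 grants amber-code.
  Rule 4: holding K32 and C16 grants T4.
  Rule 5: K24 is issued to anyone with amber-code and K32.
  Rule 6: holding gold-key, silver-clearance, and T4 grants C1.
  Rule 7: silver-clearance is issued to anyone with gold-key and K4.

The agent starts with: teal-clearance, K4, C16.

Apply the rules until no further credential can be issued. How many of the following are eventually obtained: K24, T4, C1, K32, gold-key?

1

Holding teal-clearance, C16, and K4 grants amber-code (Rule 3).
Holding amber-code grants gold-key (Rule 2).
K24 would need amber-code and K32 (Rule 5), but K32 is never granted.
T4 would need K32 and C16 (Rule 4), but K32 is never granted.
C1 would need gold-key, silver-clearance, and T4 (Rule 6), but T4 is never granted.
No rule produces K32, and it is not given.
gold-key: reached.
Reached: gold-key — 1 of the 5.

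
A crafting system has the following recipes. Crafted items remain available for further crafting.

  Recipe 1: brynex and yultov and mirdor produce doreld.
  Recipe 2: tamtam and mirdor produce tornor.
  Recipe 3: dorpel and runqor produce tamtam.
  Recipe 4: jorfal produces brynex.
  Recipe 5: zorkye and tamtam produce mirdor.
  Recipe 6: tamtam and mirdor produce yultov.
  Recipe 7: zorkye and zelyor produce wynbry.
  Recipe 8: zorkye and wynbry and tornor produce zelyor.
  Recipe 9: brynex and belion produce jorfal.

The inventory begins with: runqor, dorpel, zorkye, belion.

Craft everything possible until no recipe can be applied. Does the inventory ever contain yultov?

Using Recipe 3, dorpel and runqor make tamtam.
zorkye and tamtam → mirdor (Recipe 5).
tamtam and mirdor → yultov (Recipe 6).

Yes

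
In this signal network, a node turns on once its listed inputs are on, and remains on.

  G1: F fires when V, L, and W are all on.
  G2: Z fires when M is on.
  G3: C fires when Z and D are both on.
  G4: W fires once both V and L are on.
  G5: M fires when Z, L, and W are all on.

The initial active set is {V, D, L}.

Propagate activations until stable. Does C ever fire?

No

C would need Z and D (G3), but Z never turns on.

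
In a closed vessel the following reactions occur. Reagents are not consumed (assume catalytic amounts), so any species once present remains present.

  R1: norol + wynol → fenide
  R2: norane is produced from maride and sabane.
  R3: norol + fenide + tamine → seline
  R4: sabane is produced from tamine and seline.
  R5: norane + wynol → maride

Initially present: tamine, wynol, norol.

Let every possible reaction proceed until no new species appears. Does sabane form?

Yes

norol and wynol present → fenide forms (R1).
norol, fenide, and tamine present → seline forms (R3).
tamine and seline present → sabane forms (R4).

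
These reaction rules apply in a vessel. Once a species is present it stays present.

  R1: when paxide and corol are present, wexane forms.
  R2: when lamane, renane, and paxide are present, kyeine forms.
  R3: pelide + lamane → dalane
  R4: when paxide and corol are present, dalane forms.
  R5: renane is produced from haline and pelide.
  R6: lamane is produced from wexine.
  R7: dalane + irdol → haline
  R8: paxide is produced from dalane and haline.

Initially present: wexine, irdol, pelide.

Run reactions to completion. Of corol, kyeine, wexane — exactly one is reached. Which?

wexine present → lamane forms (R6).
pelide and lamane present → dalane forms (R3).
dalane and irdol present → haline forms (R7).
dalane and haline present → paxide forms (R8).
haline and pelide present → renane forms (R5).
lamane, renane, and paxide present → kyeine forms (R2).
No rule produces corol, and it is not given. wexane would need paxide and corol (R1), but corol never forms.

kyeine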